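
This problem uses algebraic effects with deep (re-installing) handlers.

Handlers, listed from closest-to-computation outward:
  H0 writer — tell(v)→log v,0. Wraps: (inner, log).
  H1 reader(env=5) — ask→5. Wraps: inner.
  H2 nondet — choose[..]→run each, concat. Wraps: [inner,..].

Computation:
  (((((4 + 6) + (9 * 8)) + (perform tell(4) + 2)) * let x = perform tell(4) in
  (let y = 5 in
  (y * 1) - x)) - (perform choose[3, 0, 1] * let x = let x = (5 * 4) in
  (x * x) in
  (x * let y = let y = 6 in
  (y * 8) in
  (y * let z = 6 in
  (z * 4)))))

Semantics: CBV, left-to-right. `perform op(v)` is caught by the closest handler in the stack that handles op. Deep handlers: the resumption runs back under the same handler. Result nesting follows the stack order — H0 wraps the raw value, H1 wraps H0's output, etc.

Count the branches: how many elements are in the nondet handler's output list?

Working:
tell(4) @ H0 ⇒ log+=4
tell(4) @ H0 ⇒ log+=4
choose[3, 0, 1] @ H2
  branch[0] choose=3:
    H0 returns (-1381980, (4, 4))
    H1 returns (-1381980, (4, 4))
    H2 returns [(-1381980, (4, 4))]
  branch[1] choose=0:
    H0 returns (420, (4, 4))
    H1 returns (420, (4, 4))
    H2 returns [(420, (4, 4))]
  branch[2] choose=1:
    H0 returns (-460380, (4, 4))
    H1 returns (-460380, (4, 4))
    H2 returns [(-460380, (4, 4))]
= [(-1381980, (4, 4)), (420, (4, 4)), (-460380, (4, 4))]

Answer: 3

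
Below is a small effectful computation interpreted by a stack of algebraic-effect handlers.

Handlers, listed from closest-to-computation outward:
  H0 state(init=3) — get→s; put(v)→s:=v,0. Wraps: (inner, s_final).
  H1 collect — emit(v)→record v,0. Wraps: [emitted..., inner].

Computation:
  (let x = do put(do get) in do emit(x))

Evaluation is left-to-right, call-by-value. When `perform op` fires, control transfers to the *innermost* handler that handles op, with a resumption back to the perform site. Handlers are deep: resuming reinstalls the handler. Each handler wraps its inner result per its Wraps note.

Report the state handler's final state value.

Answer: 3

Evaluation trace:
get @ H0 ⇒ 3
put(3) @ H0 ⇒ s:=3
emit(0) @ H1 ⇒ out+=0
H0 returns (0, 3)
H1 returns [0, (0, 3)]
= [0, (0, 3)]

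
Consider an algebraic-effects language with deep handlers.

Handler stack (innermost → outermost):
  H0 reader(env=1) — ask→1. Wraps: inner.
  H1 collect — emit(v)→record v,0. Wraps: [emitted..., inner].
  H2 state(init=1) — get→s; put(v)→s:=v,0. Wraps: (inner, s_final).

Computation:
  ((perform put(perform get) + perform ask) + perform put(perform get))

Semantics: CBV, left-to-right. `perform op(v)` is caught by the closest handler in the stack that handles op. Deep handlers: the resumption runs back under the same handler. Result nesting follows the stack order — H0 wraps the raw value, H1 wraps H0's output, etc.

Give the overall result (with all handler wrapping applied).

Answer: ([1], 1)

Step-by-step:
get @ H2 ⇒ 1
put(1) @ H2 ⇒ s:=1
ask @ H0 ⇒ 1
get @ H2 ⇒ 1
put(1) @ H2 ⇒ s:=1
H0 returns 1
H1 returns [1]
H2 returns ([1], 1)
= ([1], 1)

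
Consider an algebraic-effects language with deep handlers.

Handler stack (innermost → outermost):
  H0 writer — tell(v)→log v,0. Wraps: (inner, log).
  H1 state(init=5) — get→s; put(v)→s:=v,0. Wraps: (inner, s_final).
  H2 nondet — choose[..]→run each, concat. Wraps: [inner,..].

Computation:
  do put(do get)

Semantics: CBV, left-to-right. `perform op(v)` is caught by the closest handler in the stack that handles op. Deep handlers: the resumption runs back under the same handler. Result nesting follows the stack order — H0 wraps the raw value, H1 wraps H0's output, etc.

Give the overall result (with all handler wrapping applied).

Evaluation trace:
get @ H1 ⇒ 5
put(5) @ H1 ⇒ s:=5
H0 returns (0, ())
H1 returns ((0, ()), 5)
H2 returns [((0, ()), 5)]
= [((0, ()), 5)]

Answer: [((0, ()), 5)]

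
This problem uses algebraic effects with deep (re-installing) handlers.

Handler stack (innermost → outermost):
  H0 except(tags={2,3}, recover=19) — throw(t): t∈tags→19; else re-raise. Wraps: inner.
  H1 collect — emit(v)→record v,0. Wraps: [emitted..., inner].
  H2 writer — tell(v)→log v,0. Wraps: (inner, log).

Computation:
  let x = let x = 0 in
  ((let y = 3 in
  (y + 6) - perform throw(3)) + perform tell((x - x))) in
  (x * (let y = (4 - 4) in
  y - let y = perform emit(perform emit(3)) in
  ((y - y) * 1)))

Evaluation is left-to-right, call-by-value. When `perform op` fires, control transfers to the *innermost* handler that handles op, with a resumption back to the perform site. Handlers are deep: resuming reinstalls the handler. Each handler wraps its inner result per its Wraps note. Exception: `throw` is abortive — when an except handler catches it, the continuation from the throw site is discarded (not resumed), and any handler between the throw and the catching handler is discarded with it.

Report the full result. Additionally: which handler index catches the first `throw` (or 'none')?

Working:
throw(3) @ H0 caught ⇒ 19
H1 returns [19]
H2 returns ([19], ())
= ([19], ())

Answer: ([19], ()) ; first throw caught by: H0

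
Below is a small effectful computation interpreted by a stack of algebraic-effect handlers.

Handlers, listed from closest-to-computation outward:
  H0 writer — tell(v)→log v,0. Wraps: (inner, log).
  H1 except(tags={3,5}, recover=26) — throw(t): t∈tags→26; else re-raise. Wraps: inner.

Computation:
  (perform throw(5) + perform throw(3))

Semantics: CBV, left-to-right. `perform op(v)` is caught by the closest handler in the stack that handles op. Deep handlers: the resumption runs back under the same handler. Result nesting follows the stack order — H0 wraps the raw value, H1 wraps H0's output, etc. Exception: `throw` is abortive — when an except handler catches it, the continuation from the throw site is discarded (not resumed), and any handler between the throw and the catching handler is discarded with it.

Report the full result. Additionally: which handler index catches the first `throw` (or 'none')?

Answer: 26 ; first throw caught by: H1

Evaluation trace:
throw(5) @ H1 caught ⇒ 26
= 26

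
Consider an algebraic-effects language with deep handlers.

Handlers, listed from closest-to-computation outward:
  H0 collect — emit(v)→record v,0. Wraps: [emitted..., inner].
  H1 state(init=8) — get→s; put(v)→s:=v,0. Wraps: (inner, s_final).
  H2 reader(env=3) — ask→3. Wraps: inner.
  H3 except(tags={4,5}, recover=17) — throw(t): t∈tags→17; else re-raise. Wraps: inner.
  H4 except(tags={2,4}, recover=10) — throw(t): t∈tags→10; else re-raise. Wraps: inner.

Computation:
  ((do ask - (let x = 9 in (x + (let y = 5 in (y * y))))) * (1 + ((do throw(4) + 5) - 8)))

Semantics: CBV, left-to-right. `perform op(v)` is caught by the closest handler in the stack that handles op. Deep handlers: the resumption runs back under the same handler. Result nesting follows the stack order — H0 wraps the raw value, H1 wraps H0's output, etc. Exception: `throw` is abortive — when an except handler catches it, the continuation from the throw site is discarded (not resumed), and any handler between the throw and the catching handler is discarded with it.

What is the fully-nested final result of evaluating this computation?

Answer: 17

Evaluation trace:
ask @ H2 ⇒ 3
throw(4) @ H3 caught ⇒ 17
H4 returns 17
= 17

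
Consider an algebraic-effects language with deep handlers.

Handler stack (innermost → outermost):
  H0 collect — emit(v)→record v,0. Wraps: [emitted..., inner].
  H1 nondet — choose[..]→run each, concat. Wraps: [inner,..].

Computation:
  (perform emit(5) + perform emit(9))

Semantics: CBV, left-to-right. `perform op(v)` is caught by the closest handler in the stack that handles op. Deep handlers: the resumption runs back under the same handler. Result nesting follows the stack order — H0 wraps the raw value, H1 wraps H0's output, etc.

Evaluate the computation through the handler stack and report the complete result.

Answer: [[5, 9, 0]]

Step-by-step:
emit(5) @ H0 ⇒ out+=5
emit(9) @ H0 ⇒ out+=9
H0 returns [5, 9, 0]
H1 returns [[5, 9, 0]]
= [[5, 9, 0]]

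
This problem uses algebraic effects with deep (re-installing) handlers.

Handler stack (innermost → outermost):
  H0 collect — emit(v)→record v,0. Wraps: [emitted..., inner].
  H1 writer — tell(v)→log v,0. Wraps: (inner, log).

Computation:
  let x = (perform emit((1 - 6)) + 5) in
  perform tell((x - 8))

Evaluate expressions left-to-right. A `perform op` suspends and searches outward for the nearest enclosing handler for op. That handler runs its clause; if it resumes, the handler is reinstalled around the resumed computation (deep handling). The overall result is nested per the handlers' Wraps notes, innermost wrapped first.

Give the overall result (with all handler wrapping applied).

Evaluation trace:
emit(-5) @ H0 ⇒ out+=-5
tell(-3) @ H1 ⇒ log+=-3
H0 returns [-5, 0]
H1 returns ([-5, 0], (-3))
= ([-5, 0], (-3))

Answer: ([-5, 0], (-3))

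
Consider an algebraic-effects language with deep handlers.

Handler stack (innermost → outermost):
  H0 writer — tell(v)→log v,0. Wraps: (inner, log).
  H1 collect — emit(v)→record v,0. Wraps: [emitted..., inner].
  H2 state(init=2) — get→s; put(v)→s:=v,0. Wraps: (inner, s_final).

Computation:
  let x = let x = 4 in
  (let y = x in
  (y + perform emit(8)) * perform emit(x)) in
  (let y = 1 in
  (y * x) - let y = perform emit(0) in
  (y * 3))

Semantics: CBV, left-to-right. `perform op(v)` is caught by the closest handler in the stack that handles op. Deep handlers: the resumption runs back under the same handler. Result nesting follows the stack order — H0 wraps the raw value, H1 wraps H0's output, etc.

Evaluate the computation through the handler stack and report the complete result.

Evaluation trace:
emit(8) @ H1 ⇒ out+=8
emit(4) @ H1 ⇒ out+=4
emit(0) @ H1 ⇒ out+=0
H0 returns (0, ())
H1 returns [8, 4, 0, (0, ())]
H2 returns ([8, 4, 0, (0, ())], 2)
= ([8, 4, 0, (0, ())], 2)

Answer: ([8, 4, 0, (0, ())], 2)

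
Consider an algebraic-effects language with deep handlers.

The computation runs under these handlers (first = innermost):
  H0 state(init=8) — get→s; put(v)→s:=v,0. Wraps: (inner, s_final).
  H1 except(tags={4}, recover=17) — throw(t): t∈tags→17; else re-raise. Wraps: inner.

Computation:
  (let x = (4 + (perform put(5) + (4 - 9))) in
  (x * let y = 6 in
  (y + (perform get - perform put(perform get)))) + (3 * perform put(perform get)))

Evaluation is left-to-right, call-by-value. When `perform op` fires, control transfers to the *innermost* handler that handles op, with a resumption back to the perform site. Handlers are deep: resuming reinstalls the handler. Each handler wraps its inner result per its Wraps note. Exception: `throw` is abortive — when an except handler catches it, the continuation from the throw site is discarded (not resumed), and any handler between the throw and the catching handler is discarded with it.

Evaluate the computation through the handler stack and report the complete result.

Step-by-step:
put(5) @ H0 ⇒ s:=5
get @ H0 ⇒ 5
get @ H0 ⇒ 5
put(5) @ H0 ⇒ s:=5
get @ H0 ⇒ 5
put(5) @ H0 ⇒ s:=5
H0 returns (-11, 5)
H1 returns (-11, 5)
= (-11, 5)

Answer: (-11, 5)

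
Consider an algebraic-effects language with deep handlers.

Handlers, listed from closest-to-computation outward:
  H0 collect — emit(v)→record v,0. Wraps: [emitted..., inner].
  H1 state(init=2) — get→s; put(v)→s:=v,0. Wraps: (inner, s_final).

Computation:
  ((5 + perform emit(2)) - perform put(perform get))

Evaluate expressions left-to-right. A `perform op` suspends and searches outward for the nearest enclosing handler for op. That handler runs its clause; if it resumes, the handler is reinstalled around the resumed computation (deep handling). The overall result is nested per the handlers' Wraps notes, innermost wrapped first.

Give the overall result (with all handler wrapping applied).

Evaluation trace:
emit(2) @ H0 ⇒ out+=2
get @ H1 ⇒ 2
put(2) @ H1 ⇒ s:=2
H0 returns [2, 5]
H1 returns ([2, 5], 2)
= ([2, 5], 2)

Answer: ([2, 5], 2)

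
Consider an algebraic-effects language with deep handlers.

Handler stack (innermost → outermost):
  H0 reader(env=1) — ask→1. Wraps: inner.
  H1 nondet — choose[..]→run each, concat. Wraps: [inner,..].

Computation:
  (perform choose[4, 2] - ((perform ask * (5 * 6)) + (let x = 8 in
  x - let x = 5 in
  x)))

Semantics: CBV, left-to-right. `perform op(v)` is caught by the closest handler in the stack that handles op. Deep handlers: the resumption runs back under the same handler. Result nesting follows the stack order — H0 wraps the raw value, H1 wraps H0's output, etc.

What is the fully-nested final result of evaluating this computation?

Evaluation trace:
choose[4, 2] @ H1
  branch[0] choose=4:
    ask @ H0 ⇒ 1
    H0 returns -29
    H1 returns [-29]
  branch[1] choose=2:
    ask @ H0 ⇒ 1
    H0 returns -31
    H1 returns [-31]
= [-29, -31]

Answer: [-29, -31]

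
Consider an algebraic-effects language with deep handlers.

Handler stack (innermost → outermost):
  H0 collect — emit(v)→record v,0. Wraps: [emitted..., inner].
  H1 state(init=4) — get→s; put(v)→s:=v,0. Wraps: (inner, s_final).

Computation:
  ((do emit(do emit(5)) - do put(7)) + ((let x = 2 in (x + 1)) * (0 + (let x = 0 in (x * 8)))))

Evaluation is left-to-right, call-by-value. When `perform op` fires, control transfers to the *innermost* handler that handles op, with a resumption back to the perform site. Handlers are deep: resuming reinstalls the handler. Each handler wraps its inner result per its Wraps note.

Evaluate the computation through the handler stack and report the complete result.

Answer: ([5, 0, 0], 7)

Step-by-step:
emit(5) @ H0 ⇒ out+=5
emit(0) @ H0 ⇒ out+=0
put(7) @ H1 ⇒ s:=7
H0 returns [5, 0, 0]
H1 returns ([5, 0, 0], 7)
= ([5, 0, 0], 7)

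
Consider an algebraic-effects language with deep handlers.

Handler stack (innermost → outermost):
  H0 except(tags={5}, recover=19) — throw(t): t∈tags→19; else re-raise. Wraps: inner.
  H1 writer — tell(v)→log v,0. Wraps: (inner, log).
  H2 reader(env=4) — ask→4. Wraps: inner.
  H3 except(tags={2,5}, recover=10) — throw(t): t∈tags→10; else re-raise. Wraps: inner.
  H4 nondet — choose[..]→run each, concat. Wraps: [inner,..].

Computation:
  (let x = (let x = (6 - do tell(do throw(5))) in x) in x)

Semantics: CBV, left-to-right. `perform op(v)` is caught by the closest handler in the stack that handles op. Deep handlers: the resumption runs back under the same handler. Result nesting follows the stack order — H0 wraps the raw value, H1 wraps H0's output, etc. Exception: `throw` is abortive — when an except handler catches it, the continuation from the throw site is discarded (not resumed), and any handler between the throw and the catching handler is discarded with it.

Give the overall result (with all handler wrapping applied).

Answer: [(19, ())]

Working:
throw(5) @ H0 caught ⇒ 19
H1 returns (19, ())
H2 returns (19, ())
H3 returns (19, ())
H4 returns [(19, ())]
= [(19, ())]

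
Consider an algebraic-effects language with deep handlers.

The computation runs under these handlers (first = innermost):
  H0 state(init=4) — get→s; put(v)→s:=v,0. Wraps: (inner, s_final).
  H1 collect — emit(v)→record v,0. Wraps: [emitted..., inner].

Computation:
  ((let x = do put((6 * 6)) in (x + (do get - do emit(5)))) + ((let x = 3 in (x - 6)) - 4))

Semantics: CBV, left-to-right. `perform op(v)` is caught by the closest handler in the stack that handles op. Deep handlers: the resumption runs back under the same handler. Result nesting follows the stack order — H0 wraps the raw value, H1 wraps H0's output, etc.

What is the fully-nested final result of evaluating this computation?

Answer: [5, (29, 36)]

Step-by-step:
put(36) @ H0 ⇒ s:=36
get @ H0 ⇒ 36
emit(5) @ H1 ⇒ out+=5
H0 returns (29, 36)
H1 returns [5, (29, 36)]
= [5, (29, 36)]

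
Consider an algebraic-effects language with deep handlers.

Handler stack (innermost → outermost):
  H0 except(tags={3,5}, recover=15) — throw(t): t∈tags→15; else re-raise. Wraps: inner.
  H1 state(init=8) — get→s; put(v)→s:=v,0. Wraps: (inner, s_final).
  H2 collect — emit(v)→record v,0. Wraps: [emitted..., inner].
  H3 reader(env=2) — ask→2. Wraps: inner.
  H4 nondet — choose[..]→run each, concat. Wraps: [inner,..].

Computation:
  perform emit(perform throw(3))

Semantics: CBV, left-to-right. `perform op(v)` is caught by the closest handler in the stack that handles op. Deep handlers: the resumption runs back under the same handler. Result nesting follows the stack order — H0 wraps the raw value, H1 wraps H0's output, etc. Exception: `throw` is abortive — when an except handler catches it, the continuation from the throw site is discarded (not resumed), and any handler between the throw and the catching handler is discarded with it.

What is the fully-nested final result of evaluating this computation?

Working:
throw(3) @ H0 caught ⇒ 15
H1 returns (15, 8)
H2 returns [(15, 8)]
H3 returns [(15, 8)]
H4 returns [[(15, 8)]]
= [[(15, 8)]]

Answer: [[(15, 8)]]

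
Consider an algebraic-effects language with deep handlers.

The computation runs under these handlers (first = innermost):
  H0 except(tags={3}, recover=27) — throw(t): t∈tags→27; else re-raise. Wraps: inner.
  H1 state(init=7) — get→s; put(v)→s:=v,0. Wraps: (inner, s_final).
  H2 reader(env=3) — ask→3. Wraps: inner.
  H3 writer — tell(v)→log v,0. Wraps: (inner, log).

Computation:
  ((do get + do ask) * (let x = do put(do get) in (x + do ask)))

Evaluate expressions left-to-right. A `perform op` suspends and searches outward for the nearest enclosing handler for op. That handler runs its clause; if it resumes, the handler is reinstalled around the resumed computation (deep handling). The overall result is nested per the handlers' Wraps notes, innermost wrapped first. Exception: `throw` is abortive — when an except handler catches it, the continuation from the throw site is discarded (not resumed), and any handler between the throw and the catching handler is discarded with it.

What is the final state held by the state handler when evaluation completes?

Evaluation trace:
get @ H1 ⇒ 7
ask @ H2 ⇒ 3
get @ H1 ⇒ 7
put(7) @ H1 ⇒ s:=7
ask @ H2 ⇒ 3
H0 returns 30
H1 returns (30, 7)
H2 returns (30, 7)
H3 returns ((30, 7), ())
= ((30, 7), ())

Answer: 7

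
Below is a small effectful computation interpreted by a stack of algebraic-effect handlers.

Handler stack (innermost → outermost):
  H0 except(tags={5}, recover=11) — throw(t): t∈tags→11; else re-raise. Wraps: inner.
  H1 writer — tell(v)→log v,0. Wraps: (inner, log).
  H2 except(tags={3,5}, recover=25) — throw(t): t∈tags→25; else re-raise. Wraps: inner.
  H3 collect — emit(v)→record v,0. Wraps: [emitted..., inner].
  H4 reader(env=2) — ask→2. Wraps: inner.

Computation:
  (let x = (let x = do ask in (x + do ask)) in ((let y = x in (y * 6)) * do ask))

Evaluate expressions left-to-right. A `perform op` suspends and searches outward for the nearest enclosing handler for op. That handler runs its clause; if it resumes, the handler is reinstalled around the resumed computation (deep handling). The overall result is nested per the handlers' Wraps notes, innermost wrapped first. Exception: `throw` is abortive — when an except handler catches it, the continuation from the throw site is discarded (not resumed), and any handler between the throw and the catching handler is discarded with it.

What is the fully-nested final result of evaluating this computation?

Answer: [(48, ())]

Step-by-step:
ask @ H4 ⇒ 2
ask @ H4 ⇒ 2
ask @ H4 ⇒ 2
H0 returns 48
H1 returns (48, ())
H2 returns (48, ())
H3 returns [(48, ())]
H4 returns [(48, ())]
= [(48, ())]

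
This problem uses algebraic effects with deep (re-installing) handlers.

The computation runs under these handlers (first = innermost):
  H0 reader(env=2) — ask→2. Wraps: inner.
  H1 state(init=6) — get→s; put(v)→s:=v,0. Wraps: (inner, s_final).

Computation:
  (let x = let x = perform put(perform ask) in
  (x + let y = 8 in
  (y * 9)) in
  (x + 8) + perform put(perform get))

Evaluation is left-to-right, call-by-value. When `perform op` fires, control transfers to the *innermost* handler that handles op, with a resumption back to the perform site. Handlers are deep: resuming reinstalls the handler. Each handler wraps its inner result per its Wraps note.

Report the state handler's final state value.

Answer: 2

Working:
ask @ H0 ⇒ 2
put(2) @ H1 ⇒ s:=2
get @ H1 ⇒ 2
put(2) @ H1 ⇒ s:=2
H0 returns 80
H1 returns (80, 2)
= (80, 2)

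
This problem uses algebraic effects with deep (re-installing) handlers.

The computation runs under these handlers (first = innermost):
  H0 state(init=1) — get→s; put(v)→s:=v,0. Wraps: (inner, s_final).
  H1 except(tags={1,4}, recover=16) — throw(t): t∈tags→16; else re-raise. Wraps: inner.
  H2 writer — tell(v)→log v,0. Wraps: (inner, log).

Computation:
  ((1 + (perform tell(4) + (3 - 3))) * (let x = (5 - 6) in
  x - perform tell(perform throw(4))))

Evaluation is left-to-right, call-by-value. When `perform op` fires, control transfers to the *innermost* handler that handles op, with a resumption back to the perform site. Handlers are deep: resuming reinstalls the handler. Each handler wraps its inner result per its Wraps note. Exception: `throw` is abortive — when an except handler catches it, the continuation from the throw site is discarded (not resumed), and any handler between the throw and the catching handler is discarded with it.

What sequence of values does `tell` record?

Working:
tell(4) @ H2 ⇒ log+=4
throw(4) @ H1 caught ⇒ 16
H2 returns (16, (4))
= (16, (4))

Answer: (4)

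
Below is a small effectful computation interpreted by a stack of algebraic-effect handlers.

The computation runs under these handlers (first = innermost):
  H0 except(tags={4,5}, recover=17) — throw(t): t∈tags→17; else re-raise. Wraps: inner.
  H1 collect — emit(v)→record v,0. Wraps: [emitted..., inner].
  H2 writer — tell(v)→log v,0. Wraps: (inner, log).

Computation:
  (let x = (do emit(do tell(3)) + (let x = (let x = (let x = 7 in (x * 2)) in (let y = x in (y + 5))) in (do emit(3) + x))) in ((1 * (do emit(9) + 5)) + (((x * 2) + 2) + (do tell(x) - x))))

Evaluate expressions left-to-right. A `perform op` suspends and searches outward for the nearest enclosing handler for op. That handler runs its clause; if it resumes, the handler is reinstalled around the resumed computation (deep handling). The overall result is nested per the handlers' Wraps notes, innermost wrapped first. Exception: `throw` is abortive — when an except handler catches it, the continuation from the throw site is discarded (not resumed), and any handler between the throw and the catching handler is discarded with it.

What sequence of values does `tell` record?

Answer: (3, 19)

Evaluation trace:
tell(3) @ H2 ⇒ log+=3
emit(0) @ H1 ⇒ out+=0
emit(3) @ H1 ⇒ out+=3
emit(9) @ H1 ⇒ out+=9
tell(19) @ H2 ⇒ log+=19
H0 returns 26
H1 returns [0, 3, 9, 26]
H2 returns ([0, 3, 9, 26], (3, 19))
= ([0, 3, 9, 26], (3, 19))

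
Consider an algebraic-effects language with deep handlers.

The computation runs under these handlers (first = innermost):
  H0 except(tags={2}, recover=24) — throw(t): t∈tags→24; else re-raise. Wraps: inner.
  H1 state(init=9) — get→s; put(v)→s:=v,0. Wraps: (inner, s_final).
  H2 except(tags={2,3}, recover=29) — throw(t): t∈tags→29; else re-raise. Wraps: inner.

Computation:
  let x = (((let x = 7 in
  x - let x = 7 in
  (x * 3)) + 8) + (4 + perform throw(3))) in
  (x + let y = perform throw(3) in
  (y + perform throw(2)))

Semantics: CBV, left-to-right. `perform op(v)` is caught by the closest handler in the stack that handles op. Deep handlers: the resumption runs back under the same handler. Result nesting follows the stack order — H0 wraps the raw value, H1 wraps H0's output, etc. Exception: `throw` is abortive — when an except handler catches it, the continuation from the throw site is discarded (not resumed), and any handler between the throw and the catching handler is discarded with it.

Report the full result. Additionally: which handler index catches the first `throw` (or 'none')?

Working:
throw(3) @ H0 re-raised
throw(3) @ H2 caught ⇒ 29
= 29

Answer: 29 ; first throw caught by: H2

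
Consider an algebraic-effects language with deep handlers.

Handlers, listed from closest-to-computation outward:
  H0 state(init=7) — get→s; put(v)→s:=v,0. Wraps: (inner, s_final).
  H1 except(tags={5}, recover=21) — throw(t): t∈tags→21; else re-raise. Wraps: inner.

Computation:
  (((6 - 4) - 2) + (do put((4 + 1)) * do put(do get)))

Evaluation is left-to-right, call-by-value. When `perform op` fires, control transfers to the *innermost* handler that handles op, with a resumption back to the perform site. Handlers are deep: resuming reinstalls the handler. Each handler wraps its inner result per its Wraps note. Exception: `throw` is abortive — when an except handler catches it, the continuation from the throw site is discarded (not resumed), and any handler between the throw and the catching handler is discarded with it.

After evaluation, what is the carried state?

Answer: 5

Evaluation trace:
put(5) @ H0 ⇒ s:=5
get @ H0 ⇒ 5
put(5) @ H0 ⇒ s:=5
H0 returns (0, 5)
H1 returns (0, 5)
= (0, 5)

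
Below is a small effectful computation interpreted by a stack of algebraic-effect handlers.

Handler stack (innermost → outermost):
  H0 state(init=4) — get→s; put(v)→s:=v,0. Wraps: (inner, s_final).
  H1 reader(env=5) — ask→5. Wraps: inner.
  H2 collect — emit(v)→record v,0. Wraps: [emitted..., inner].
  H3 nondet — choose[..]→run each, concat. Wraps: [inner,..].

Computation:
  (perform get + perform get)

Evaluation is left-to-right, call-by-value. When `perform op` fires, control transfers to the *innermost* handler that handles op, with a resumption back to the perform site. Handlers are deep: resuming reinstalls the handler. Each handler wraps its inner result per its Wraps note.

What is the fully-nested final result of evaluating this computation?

Answer: [[(8, 4)]]

Evaluation trace:
get @ H0 ⇒ 4
get @ H0 ⇒ 4
H0 returns (8, 4)
H1 returns (8, 4)
H2 returns [(8, 4)]
H3 returns [[(8, 4)]]
= [[(8, 4)]]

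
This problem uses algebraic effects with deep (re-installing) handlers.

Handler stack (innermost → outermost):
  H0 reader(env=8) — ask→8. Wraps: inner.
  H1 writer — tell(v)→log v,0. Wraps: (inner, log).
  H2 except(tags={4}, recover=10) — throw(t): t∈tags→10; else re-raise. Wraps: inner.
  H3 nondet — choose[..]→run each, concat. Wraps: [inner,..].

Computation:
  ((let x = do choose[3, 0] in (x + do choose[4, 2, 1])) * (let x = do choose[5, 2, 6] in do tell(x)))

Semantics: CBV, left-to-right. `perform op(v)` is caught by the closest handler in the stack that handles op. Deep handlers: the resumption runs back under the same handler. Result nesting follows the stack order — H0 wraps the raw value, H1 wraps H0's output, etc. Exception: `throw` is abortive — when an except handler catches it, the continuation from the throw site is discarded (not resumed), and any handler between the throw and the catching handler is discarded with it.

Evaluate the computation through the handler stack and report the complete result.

Working:
choose[3, 0] @ H3
  branch[0] choose=3:
    choose[4, 2, 1] @ H3
      branch[0] choose=4:
        choose[5, 2, 6] @ H3
          branch[0] choose=5:
            tell(5) @ H1 ⇒ log+=5
            H0 returns 0
            H1 returns (0, (5))
            H2 returns (0, (5))
            H3 returns [(0, (5))]
          branch[1] choose=2:
            tell(2) @ H1 ⇒ log+=2
            H0 returns 0
            H1 returns (0, (2))
            H2 returns (0, (2))
            H3 returns [(0, (2))]
          branch[2] choose=6:
            tell(6) @ H1 ⇒ log+=6
            H0 returns 0
            H1 returns (0, (6))
            H2 returns (0, (6))
            H3 returns [(0, (6))]
      branch[1] choose=2:
        choose[5, 2, 6] @ H3
          branch[0] choose=5:
            tell(5) @ H1 ⇒ log+=5
            H0 returns 0
            H1 returns (0, (5))
            H2 returns (0, (5))
            H3 returns [(0, (5))]
          branch[1] choose=2:
            tell(2) @ H1 ⇒ log+=2
            H0 returns 0
            H1 returns (0, (2))
            H2 returns (0, (2))
            H3 returns [(0, (2))]
          branch[2] choose=6:
            tell(6) @ H1 ⇒ log+=6
            H0 returns 0
            H1 returns (0, (6))
            H2 returns (0, (6))
            H3 returns [(0, (6))]
      branch[2] choose=1:
        choose[5, 2, 6] @ H3
          branch[0] choose=5:
            tell(5) @ H1 ⇒ log+=5
            H0 returns 0
            H1 returns (0, (5))
            H2 returns (0, (5))
            H3 returns [(0, (5))]
          branch[1] choose=2:
            tell(2) @ H1 ⇒ log+=2
            H0 returns 0
            H1 returns (0, (2))
            H2 returns (0, (2))
            H3 returns [(0, (2))]
          branch[2] choose=6:
            tell(6) @ H1 ⇒ log+=6
            H0 returns 0
            H1 returns (0, (6))
            H2 returns (0, (6))
            H3 returns [(0, (6))]
  branch[1] choose=0:
    choose[4, 2, 1] @ H3
      branch[0] choose=4:
        choose[5, 2, 6] @ H3
          branch[0] choose=5:
            tell(5) @ H1 ⇒ log+=5
            H0 returns 0
            H1 returns (0, (5))
            H2 returns (0, (5))
            H3 returns [(0, (5))]
          branch[1] choose=2:
            tell(2) @ H1 ⇒ log+=2
            H0 returns 0
            H1 returns (0, (2))
            H2 returns (0, (2))
            H3 returns [(0, (2))]
          branch[2] choose=6:
            tell(6) @ H1 ⇒ log+=6
            H0 returns 0
            H1 returns (0, (6))
            H2 returns (0, (6))
            H3 returns [(0, (6))]
      branch[1] choose=2:
        choose[5, 2, 6] @ H3
          branch[0] choose=5:
            tell(5) @ H1 ⇒ log+=5
            H0 returns 0
            H1 returns (0, (5))
            H2 returns (0, (5))
            H3 returns [(0, (5))]
          branch[1] choose=2:
            tell(2) @ H1 ⇒ log+=2
            H0 returns 0
            H1 returns (0, (2))
            H2 returns (0, (2))
            H3 returns [(0, (2))]
          branch[2] choose=6:
            tell(6) @ H1 ⇒ log+=6
            H0 returns 0
            H1 returns (0, (6))
            H2 returns (0, (6))
            H3 returns [(0, (6))]
      branch[2] choose=1:
        choose[5, 2, 6] @ H3
          branch[0] choose=5:
            tell(5) @ H1 ⇒ log+=5
            H0 returns 0
            H1 returns (0, (5))
            H2 returns (0, (5))
            H3 returns [(0, (5))]
          branch[1] choose=2:
            tell(2) @ H1 ⇒ log+=2
            H0 returns 0
            H1 returns (0, (2))
            H2 returns (0, (2))
            H3 returns [(0, (2))]
          branch[2] choose=6:
            tell(6) @ H1 ⇒ log+=6
            H0 returns 0
            H1 returns (0, (6))
            H2 returns (0, (6))
            H3 returns [(0, (6))]
= [(0, (5)), (0, (2)), (0, (6)), (0, (5)), (0, (2)), (0, (6)), (0, (5)), (0, (2)), (0, (6)), (0, (5)), (0, (2)), (0, (6)), (0, (5)), (0, (2)), (0, (6)), (0, (5)), (0, (2)), (0, (6))]

Answer: [(0, (5)), (0, (2)), (0, (6)), (0, (5)), (0, (2)), (0, (6)), (0, (5)), (0, (2)), (0, (6)), (0, (5)), (0, (2)), (0, (6)), (0, (5)), (0, (2)), (0, (6)), (0, (5)), (0, (2)), (0, (6))]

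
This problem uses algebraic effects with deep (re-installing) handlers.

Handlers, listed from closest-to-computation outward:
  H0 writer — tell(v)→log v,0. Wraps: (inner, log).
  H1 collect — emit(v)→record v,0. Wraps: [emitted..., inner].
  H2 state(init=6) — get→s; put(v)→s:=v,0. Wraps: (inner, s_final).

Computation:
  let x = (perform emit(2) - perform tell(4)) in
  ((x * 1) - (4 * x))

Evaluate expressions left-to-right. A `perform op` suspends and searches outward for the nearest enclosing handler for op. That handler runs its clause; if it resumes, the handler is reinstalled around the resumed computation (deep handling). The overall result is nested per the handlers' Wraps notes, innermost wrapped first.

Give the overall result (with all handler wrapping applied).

Working:
emit(2) @ H1 ⇒ out+=2
tell(4) @ H0 ⇒ log+=4
H0 returns (0, (4))
H1 returns [2, (0, (4))]
H2 returns ([2, (0, (4))], 6)
= ([2, (0, (4))], 6)

Answer: ([2, (0, (4))], 6)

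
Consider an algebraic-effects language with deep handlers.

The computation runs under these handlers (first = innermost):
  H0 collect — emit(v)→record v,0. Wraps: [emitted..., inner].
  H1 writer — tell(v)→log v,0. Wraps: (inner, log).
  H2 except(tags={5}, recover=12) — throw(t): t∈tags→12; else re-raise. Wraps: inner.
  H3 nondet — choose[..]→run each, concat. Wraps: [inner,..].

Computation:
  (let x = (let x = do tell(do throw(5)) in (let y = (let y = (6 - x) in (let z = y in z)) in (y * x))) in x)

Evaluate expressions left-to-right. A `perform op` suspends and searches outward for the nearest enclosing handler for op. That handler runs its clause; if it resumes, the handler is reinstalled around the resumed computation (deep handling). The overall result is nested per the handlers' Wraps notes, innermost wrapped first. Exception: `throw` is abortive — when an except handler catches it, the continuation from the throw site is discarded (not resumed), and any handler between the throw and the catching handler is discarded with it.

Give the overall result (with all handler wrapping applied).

Working:
throw(5) @ H2 caught ⇒ 12
H3 returns [12]
= [12]

Answer: [12]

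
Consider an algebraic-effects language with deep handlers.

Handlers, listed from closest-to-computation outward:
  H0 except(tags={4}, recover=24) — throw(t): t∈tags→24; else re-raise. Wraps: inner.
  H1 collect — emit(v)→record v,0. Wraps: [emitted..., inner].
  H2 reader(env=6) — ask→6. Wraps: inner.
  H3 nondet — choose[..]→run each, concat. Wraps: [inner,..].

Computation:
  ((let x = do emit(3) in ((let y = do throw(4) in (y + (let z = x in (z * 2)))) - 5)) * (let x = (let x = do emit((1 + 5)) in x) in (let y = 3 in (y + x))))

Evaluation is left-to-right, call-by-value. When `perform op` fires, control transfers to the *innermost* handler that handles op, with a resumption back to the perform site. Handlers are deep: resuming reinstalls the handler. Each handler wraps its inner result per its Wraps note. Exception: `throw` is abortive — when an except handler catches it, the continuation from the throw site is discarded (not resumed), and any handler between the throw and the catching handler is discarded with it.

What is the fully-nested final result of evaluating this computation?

Step-by-step:
emit(3) @ H1 ⇒ out+=3
throw(4) @ H0 caught ⇒ 24
H1 returns [3, 24]
H2 returns [3, 24]
H3 returns [[3, 24]]
= [[3, 24]]

Answer: [[3, 24]]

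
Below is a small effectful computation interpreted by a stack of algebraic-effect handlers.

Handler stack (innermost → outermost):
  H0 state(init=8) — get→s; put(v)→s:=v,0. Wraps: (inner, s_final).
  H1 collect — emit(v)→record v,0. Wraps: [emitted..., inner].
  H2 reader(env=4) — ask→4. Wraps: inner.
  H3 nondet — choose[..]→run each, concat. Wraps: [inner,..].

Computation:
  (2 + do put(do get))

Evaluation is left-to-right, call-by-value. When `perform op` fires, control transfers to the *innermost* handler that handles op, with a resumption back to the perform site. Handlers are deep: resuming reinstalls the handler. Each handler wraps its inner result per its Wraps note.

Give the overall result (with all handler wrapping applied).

Working:
get @ H0 ⇒ 8
put(8) @ H0 ⇒ s:=8
H0 returns (2, 8)
H1 returns [(2, 8)]
H2 returns [(2, 8)]
H3 returns [[(2, 8)]]
= [[(2, 8)]]

Answer: [[(2, 8)]]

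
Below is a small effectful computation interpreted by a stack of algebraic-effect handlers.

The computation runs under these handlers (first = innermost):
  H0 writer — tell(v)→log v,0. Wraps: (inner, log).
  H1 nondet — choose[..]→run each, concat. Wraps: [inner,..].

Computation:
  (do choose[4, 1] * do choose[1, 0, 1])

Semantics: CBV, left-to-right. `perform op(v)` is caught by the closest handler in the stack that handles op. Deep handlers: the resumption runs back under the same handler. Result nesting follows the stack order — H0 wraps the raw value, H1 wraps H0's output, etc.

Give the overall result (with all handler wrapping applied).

Answer: [(4, ()), (0, ()), (4, ()), (1, ()), (0, ()), (1, ())]

Step-by-step:
choose[4, 1] @ H1
  branch[0] choose=4:
    choose[1, 0, 1] @ H1
      branch[0] choose=1:
        H0 returns (4, ())
        H1 returns [(4, ())]
      branch[1] choose=0:
        H0 returns (0, ())
        H1 returns [(0, ())]
      branch[2] choose=1:
        H0 returns (4, ())
        H1 returns [(4, ())]
  branch[1] choose=1:
    choose[1, 0, 1] @ H1
      branch[0] choose=1:
        H0 returns (1, ())
        H1 returns [(1, ())]
      branch[1] choose=0:
        H0 returns (0, ())
        H1 returns [(0, ())]
      branch[2] choose=1:
        H0 returns (1, ())
        H1 returns [(1, ())]
= [(4, ()), (0, ()), (4, ()), (1, ()), (0, ()), (1, ())]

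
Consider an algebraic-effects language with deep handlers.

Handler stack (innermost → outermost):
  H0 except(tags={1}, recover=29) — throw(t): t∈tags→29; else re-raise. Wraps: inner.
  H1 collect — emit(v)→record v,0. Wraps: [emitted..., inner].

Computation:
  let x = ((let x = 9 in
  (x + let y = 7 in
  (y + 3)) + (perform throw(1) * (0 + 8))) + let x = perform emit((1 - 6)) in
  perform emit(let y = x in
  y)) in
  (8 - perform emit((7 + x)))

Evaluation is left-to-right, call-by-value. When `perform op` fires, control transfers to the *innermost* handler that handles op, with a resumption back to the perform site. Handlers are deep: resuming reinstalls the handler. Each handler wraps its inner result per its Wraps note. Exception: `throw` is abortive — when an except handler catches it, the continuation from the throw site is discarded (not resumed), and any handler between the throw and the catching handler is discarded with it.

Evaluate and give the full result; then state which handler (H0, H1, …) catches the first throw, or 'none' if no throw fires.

Working:
throw(1) @ H0 caught ⇒ 29
H1 returns [29]
= [29]

Answer: [29] ; first throw caught by: H0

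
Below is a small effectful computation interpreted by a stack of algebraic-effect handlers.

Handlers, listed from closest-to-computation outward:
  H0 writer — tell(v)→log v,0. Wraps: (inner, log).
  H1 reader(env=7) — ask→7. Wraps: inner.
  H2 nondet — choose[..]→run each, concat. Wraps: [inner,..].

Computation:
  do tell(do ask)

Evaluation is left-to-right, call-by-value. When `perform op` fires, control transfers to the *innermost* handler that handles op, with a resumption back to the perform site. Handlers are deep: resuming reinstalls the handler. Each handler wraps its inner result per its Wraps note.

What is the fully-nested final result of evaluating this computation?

Answer: [(0, (7))]

Step-by-step:
ask @ H1 ⇒ 7
tell(7) @ H0 ⇒ log+=7
H0 returns (0, (7))
H1 returns (0, (7))
H2 returns [(0, (7))]
= [(0, (7))]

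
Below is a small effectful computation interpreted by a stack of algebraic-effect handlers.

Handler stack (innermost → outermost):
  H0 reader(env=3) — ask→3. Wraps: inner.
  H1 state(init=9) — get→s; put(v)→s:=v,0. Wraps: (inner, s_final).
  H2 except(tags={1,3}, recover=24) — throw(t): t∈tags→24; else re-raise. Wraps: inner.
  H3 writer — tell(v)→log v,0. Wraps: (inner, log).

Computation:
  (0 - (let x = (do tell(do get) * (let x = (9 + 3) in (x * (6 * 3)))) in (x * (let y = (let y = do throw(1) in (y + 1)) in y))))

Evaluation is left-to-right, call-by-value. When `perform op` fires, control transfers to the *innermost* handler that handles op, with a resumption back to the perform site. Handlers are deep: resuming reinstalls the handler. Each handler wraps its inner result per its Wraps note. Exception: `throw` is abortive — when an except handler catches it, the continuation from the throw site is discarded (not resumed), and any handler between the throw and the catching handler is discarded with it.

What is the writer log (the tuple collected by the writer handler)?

Answer: (9)

Step-by-step:
get @ H1 ⇒ 9
tell(9) @ H3 ⇒ log+=9
throw(1) @ H2 caught ⇒ 24
H3 returns (24, (9))
= (24, (9))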